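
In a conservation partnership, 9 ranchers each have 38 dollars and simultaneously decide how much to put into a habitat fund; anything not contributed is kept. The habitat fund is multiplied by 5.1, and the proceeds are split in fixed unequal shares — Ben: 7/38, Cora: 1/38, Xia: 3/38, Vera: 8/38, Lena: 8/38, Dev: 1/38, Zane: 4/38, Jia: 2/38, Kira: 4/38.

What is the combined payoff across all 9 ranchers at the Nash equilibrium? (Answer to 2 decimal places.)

A player with share s gets back 5.1·s per unit contributed, so full contribution is dominant for anyone with s > 1/5.1 = 0.1961 and zero contribution is dominant for anyone below.
Vera and Lena clear that bar, contributing 38 each; the remaining 7 contribute 0. Total contributed: 76.
The habitat fund pays out 5.1 × 76 = 387.60 in total (split across the unequal shares, but the aggregate is all that matters for the group sum).
The 7 free-riders keep 38 each, adding 266. Group total = 266 + 387.60 = 653.60.

653.60 dollars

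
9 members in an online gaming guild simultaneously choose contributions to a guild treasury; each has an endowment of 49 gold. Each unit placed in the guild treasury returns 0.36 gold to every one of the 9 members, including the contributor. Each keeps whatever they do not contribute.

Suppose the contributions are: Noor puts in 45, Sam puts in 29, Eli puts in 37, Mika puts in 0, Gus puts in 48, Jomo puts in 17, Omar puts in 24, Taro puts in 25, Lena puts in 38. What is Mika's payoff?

143.68 gold

Total contributed: 45 + 29 + 37 + 0 + 48 + 17 + 24 + 25 + 38 = 263.
Each receives 0.36 × 263 = 94.68 from the guild treasury.
Mika keeps 49 − 0 = 49, so Mika's payoff is 49 + 94.68 = 143.68.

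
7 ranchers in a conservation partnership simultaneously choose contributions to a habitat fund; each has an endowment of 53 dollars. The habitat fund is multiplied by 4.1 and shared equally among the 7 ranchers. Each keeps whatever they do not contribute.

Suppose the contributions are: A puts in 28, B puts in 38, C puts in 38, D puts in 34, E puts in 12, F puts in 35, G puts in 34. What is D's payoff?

147.27 dollars

Total contributed: 28 + 38 + 38 + 34 + 12 + 35 + 34 = 219.
Each receives 4.1 × 219 / 7 = 128.27 from the habitat fund.
D keeps 53 − 34 = 19, so D's payoff is 19 + 128.27 = 147.27.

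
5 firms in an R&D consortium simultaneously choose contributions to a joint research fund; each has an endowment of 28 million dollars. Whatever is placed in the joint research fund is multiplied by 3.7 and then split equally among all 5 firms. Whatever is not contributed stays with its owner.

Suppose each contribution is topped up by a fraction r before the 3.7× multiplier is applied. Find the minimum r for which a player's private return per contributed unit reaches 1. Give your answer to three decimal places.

0.351

With matching at rate r, one contributed unit becomes (1 + r) in the joint research fund and returns 3.7 × (1 + r) / 5 to the contributor.
Setting this equal to 1: 1 + r = 5/3.7 = 1.3514.
So the minimum matching rate is r = 1.3514 − 1 = 0.351.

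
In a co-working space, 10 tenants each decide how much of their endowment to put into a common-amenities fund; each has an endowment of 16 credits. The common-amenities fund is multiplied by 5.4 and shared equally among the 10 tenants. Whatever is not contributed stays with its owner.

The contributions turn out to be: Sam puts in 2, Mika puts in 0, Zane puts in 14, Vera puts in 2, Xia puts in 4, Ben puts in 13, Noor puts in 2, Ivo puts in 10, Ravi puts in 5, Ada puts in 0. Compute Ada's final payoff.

44.08 credits

Total contributed: 2 + 0 + 14 + 2 + 4 + 13 + 2 + 10 + 5 + 0 = 52.
Each receives 5.4 × 52 / 10 = 28.08 from the common-amenities fund.
Ada keeps 16 − 0 = 16, so Ada's payoff is 16 + 28.08 = 44.08.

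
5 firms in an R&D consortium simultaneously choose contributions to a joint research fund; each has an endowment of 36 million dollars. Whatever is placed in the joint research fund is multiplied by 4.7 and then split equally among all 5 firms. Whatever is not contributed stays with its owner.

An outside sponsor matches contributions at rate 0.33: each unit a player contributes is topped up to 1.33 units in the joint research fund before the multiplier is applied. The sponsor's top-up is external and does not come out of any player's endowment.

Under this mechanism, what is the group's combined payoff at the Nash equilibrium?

Under the mechanism each unit contributed yields 4.7 × 1.33 / 5 = 1.2502 back to its contributor per unit of net cost, which exceeds 1, making full contribution the dominant choice for everyone.
So the Nash equilibrium is full contribution by all 5; the group earns 4.7 × 1.33 × 180 = 1125.18.

1125.18 million dollars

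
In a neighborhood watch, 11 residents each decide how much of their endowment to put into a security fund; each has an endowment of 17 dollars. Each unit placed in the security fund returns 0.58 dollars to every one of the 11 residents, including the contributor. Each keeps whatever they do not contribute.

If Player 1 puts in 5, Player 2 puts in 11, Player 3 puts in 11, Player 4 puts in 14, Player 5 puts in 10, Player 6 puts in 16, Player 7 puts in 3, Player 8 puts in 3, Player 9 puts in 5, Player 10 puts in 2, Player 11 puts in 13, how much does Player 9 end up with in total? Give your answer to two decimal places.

65.94 dollars

Total contributed: 5 + 11 + 11 + 14 + 10 + 16 + 3 + 3 + 5 + 2 + 13 = 93.
Each receives 0.58 × 93 = 53.94 from the security fund.
Player 9 keeps 17 − 5 = 12, so Player 9's payoff is 12 + 53.94 = 65.94.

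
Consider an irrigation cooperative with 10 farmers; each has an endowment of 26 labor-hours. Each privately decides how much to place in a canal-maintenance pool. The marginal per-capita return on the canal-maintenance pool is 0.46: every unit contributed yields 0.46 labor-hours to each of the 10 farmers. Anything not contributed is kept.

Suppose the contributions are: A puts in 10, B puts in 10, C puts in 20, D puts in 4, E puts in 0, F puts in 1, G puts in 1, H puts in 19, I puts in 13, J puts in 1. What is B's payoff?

Total contributed: 10 + 10 + 20 + 4 + 0 + 1 + 1 + 19 + 13 + 1 = 79.
Each receives 0.46 × 79 = 36.34 from the canal-maintenance pool.
B keeps 26 − 10 = 16, so B's payoff is 16 + 36.34 = 52.34.

52.34 labor-hours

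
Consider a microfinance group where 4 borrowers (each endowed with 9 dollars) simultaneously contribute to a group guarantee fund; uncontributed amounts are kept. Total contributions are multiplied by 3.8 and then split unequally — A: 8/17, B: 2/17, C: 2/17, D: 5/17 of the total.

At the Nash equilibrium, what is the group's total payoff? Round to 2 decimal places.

Each unit j contributes comes back to j as 3.8 × (j's share), so j prefers to contribute only if that share exceeds 1/3.8 = 0.2632; otherwise keeping the unit dominates.
A and D are above the threshold, contributing 9 each; the remaining 2 contribute 0. Total contributed: 18.
The group guarantee fund pays out 3.8 × 18 = 68.40 in total (split across the unequal shares, but the aggregate is all that matters for the group sum).
The 2 free-riders keep 9 each, adding 18. Group total = 18 + 68.40 = 86.40.

86.40 dollars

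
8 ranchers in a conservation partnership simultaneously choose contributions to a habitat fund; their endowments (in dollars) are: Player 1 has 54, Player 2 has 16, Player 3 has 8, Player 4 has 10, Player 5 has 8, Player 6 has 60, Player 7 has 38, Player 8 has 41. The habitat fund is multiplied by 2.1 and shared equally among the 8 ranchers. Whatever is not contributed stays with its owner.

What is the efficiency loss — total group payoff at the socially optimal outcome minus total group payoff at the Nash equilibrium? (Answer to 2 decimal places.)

The private return per contributed unit is 2.1/8 = 0.2625 < 1 for every player regardless of endowment, so the Nash equilibrium is zero contribution and the group total is Σ E_j = 54 + 16 + 8 + 10 + 8 + 60 + 38 + 41 = 235.
Each contributed unit returns 2.100 to the group, so the social optimum is full contribution by everyone: group total = 2.100 × 235 = 493.50.
Efficiency loss = (2.100 − 1) × 235 = 258.50.

258.50 dollars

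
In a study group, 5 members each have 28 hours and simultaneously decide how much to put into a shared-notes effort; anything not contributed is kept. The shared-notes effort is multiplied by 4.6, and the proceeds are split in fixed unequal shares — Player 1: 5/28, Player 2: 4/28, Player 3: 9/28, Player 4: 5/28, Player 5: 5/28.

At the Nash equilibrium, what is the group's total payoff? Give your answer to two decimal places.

A player with share s gets back 4.6·s per unit contributed, so full contribution is dominant for anyone with s > 1/4.6 = 0.2174 and zero contribution is dominant for anyone below.
The only share above 0.2174 is Player 3's 9/28, contributing 28; the remaining 4 contribute 0. Total contributed: 28.
The shared-notes effort pays out 4.6 × 28 = 128.80 in total (split across the unequal shares, but the aggregate is all that matters for the group sum).
The 4 free-riders keep 28 each, adding 112. Group total = 112 + 128.80 = 240.80.

240.80 hours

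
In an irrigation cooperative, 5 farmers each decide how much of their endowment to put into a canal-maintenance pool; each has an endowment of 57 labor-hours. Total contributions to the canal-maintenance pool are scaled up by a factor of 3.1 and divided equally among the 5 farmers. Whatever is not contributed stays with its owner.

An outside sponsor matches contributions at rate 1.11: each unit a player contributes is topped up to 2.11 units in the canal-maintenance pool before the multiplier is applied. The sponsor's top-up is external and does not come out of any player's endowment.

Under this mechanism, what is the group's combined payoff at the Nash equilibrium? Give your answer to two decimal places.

Under the mechanism each unit contributed yields 3.1 × 2.11 / 5 = 1.3082 back to its contributor per unit of net cost, which exceeds 1, making full contribution the dominant choice for everyone.
So the Nash equilibrium is full contribution by all 5; the group earns 3.1 × 2.11 × 285 = 1864.19.

1864.19 labor-hours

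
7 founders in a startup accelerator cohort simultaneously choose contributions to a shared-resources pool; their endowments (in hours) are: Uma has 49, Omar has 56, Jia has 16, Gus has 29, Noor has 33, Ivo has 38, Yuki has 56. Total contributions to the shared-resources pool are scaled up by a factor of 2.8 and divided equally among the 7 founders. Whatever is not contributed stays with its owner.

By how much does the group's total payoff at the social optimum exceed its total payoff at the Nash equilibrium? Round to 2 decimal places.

498.60 hours

The private return per contributed unit is 2.8/7 = 0.4000 < 1 for every player regardless of endowment, so the Nash equilibrium is zero contribution and the group total is Σ E_j = 49 + 56 + 16 + 29 + 33 + 38 + 56 = 277.
Each contributed unit returns 2.800 to the group, so the social optimum is full contribution by everyone: group total = 2.800 × 277 = 775.60.
Efficiency loss = (2.800 − 1) × 277 = 498.60.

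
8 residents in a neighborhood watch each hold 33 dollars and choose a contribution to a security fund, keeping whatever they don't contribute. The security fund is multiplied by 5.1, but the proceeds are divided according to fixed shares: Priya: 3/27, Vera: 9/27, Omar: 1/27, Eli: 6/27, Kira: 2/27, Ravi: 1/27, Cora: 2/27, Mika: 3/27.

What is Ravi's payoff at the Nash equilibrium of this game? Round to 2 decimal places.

45.47 dollars

A player with share s gets back 5.1·s per unit contributed, so full contribution is dominant for anyone with s > 1/5.1 = 0.1961 and zero contribution is dominant for anyone below.
The shares above 0.1961 belong to Vera and Eli, contributing 33 each; the remaining 6 contribute 0. Total contributed: 66.
Ravi keeps 33 and receives 5.1 × 66 × 1/27 = 12.47 from the security fund, for a payoff of 45.47.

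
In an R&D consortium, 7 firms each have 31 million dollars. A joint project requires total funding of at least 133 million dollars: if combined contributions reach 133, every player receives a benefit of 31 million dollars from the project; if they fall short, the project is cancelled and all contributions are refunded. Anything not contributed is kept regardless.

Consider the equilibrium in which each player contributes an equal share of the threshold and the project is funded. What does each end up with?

Equal share of the threshold: 133/7 = 19.
At this profile no one gains by cutting their contribution: any cut drops the total below 133, the project is cancelled, contributions are refunded, and the deviator ends with 31, which is less than 31 − 19 + 31 = 43. Contributing more than 19 just wastes the excess. So contributing exactly 19 is a best response.
Each player's payoff: 31 − 19 + 31 = 43.

43 million dollars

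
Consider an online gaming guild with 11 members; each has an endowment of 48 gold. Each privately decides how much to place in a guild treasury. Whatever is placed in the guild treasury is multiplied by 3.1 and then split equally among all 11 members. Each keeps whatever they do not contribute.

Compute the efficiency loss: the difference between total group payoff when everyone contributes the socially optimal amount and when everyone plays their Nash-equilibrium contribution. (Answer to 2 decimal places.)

Each contributed unit returns 3.1/11 = 0.2818 to its contributor — below 1 — so contributing 0 is dominant for every player. At the Nash equilibrium everyone keeps their 48, and the group total is 11 × 48 = 528.
Each contributed unit returns 3.100 to the group as a whole (0.2818 to each of 11 players), which exceeds 1, so the social optimum is full contribution: group total = 3.100 × 528 = 1636.80.
Efficiency loss = 1636.80 − 528 = 1108.80.

1108.80 gold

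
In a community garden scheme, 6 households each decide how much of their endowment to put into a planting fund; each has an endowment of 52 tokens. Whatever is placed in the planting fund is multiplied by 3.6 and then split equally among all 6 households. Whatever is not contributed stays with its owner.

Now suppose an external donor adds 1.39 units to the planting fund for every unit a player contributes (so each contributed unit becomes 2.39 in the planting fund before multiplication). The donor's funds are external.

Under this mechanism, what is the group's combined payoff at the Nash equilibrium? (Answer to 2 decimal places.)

With the mechanism, a contributed unit returns 3.6 × 2.39 / 6 = 1.4340 per unit of net cost to the contributor — now above 1 — so contributing fully is weakly dominant for every player.
At the Nash equilibrium everyone contributes 52. Group total payoff = 3.6 × 2.39 × 312 = 2684.45.

2684.45 tokens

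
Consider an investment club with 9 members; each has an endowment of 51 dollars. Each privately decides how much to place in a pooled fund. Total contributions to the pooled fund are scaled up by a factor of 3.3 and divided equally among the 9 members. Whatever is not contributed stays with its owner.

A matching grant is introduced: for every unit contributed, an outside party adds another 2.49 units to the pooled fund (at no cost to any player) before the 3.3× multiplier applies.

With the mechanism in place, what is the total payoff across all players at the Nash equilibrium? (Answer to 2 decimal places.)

5286.30 dollars

With the mechanism, a contributed unit returns 3.3 × 3.49 / 9 = 1.2797 per unit of net cost to the contributor — now above 1 — so contributing fully is weakly dominant for every player.
At the Nash equilibrium everyone contributes 51. Group total payoff = 3.3 × 3.49 × 459 = 5286.30.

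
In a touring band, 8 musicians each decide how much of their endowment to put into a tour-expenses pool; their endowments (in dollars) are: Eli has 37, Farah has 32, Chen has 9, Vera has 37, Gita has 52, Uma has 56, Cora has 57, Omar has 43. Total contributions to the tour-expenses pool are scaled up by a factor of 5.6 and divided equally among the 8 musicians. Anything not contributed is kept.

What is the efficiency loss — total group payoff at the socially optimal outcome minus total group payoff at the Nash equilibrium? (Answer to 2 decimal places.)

The private return per contributed unit is 5.6/8 = 0.7000 < 1 for every player regardless of endowment, so the Nash equilibrium is zero contribution and the group total is Σ E_j = 37 + 32 + 9 + 37 + 52 + 56 + 57 + 43 = 323.
Each contributed unit returns 5.600 to the group, so the social optimum is full contribution by everyone: group total = 5.600 × 323 = 1808.80.
Efficiency loss = (5.600 − 1) × 323 = 1485.80.

1485.80 dollars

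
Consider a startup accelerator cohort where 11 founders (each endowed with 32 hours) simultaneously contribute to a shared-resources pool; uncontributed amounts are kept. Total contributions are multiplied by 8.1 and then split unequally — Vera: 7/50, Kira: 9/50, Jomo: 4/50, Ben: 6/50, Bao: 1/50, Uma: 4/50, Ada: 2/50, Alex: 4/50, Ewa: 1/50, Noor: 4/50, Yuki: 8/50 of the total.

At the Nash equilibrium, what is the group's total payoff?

1033.60 hours

Each unit j contributes comes back to j as 8.1 × (j's share), so j prefers to contribute only if that share exceeds 1/8.1 = 0.1235; otherwise keeping the unit dominates.
The shares above 0.1235 belong to Vera, Kira and Yuki, contributing 32 each; the remaining 8 contribute 0. Total contributed: 96.
The shared-resources pool pays out 8.1 × 96 = 777.60 in total (split across the unequal shares, but the aggregate is all that matters for the group sum).
The 8 free-riders keep 32 each, adding 256. Group total = 256 + 777.60 = 1033.60.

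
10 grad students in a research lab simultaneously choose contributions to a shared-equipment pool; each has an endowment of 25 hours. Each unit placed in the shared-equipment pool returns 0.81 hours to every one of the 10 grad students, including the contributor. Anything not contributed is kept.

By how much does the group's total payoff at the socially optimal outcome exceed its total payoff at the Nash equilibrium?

The private return per contributed unit is 0.81 < 1, so contributing 0 is dominant for every player. At the Nash equilibrium everyone keeps their 25, and the group total is 10 × 25 = 250.
Each contributed unit returns 8.100 to the group as a whole (0.81 to each of 10 players), which exceeds 1, so the social optimum is full contribution: group total = 8.100 × 250 = 2025.00.
Efficiency loss = 2025.00 − 250 = 1775.00.

1775.00 hours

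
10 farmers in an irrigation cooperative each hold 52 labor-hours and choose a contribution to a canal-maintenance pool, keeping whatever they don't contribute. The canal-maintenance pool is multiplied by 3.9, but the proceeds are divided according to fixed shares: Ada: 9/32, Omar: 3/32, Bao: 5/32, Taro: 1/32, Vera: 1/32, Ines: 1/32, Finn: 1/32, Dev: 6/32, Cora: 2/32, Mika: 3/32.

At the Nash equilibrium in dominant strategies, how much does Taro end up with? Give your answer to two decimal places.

Player j's private return per contributed unit is 3.9 × (j's share). Contributing is weakly dominant for j when that share is at least 1/3.9 = 0.2564, and contributing 0 is dominant otherwise.
Ada alone (share 9/32) is above the threshold, contributing 52; the remaining 9 contribute 0. Total contributed: 52.
Taro keeps 52 and receives 3.9 × 52 × 1/32 = 6.34 from the canal-maintenance pool, for a payoff of 58.34.

58.34 labor-hours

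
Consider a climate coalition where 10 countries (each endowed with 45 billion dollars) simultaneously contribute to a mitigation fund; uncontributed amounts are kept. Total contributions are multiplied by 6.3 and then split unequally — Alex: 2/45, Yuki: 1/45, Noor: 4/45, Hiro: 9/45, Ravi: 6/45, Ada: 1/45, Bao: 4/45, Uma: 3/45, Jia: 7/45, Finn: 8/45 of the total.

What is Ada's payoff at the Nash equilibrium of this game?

57.60 billion dollars

For player j, contributing a unit is worthwhile iff 6.3 × (j's share) ≥ 1, i.e. iff j's share is at least 0.1587.
Hiro and Finn clear that bar, contributing 45 each; the remaining 8 contribute 0. Total contributed: 90.
Ada keeps 45 and receives 6.3 × 90 × 1/45 = 12.60 from the mitigation fund, for a payoff of 57.60.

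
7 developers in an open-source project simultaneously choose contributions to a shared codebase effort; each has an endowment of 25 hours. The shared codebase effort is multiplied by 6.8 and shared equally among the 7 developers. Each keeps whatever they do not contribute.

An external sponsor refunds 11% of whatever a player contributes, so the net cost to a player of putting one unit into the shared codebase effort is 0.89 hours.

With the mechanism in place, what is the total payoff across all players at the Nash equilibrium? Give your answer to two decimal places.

Under the mechanism each unit contributed yields (6.8/7) / 0.89 = 1.0915 back to its contributor per unit of net cost, which exceeds 1, making full contribution the dominant choice for everyone.
So the Nash equilibrium is full contribution by all 7; the group earns 7 × (25 × 0.11 + 6.8 × 25) = 1209.25.

1209.25 hours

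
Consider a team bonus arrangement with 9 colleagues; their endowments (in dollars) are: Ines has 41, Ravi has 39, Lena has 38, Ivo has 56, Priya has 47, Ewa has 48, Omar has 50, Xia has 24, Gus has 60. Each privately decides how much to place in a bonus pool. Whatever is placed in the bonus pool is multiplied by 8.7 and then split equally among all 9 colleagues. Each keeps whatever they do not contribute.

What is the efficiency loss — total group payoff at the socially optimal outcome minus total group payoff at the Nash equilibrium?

3103.10 dollars

The private return per contributed unit is 8.7/9 = 0.9667 < 1 for every player regardless of endowment, so the Nash equilibrium is zero contribution and the group total is Σ E_j = 41 + 39 + 38 + 56 + 47 + 48 + 50 + 24 + 60 = 403.
Each contributed unit returns 8.700 to the group, so the social optimum is full contribution by everyone: group total = 8.700 × 403 = 3506.10.
Efficiency loss = (8.700 − 1) × 403 = 3103.10.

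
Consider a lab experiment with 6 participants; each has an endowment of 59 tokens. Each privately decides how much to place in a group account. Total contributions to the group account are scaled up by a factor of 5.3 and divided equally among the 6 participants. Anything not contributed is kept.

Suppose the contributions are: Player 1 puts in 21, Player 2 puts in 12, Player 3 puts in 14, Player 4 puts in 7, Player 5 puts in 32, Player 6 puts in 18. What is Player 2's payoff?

Total contributed: 21 + 12 + 14 + 7 + 32 + 18 = 104.
Each receives 5.3 × 104 / 6 = 91.87 from the group account.
Player 2 keeps 59 − 12 = 47, so Player 2's payoff is 47 + 91.87 = 138.87.

138.87 tokens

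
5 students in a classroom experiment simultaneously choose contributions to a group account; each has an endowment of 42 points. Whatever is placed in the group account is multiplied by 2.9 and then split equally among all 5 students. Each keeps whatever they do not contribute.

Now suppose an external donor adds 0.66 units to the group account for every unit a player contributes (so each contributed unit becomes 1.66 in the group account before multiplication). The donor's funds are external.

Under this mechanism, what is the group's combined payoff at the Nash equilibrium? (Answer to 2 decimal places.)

The effective private return is 2.9 × 1.66 / 5 = 0.9628, which is still under 1, so the mechanism doesn't change anyone's dominant strategy: zero contribution.
At the Nash equilibrium no one contributes; group total payoff = 5 × 42 = 210.

210.00 points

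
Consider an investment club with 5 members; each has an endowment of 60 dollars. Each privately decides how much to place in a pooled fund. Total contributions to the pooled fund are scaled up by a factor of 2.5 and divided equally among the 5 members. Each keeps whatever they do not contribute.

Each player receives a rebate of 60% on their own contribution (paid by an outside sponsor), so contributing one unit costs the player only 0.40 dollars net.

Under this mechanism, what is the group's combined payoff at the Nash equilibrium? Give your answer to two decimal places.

930.00 dollars

Under the mechanism each unit contributed yields (2.5/5) / 0.40 = 1.2500 back to its contributor per unit of net cost, which exceeds 1, making full contribution the dominant choice for everyone.
So the Nash equilibrium is full contribution by all 5; the group earns 5 × (60 × 0.60 + 2.5 × 60) = 930.00.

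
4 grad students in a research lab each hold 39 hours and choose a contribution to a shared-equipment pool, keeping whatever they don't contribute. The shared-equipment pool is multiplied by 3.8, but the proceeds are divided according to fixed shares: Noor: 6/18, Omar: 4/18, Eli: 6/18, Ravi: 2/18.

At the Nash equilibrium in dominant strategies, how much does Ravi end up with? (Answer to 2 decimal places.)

Each unit j contributes comes back to j as 3.8 × (j's share), so j prefers to contribute only if that share exceeds 1/3.8 = 0.2632; otherwise keeping the unit dominates.
The shares above 0.2632 belong to Noor and Eli, contributing 39 each; the remaining 2 contribute 0. Total contributed: 78.
Ravi keeps 39 and receives 3.8 × 78 × 2/18 = 32.93 from the shared-equipment pool, for a payoff of 71.93.

71.93 hours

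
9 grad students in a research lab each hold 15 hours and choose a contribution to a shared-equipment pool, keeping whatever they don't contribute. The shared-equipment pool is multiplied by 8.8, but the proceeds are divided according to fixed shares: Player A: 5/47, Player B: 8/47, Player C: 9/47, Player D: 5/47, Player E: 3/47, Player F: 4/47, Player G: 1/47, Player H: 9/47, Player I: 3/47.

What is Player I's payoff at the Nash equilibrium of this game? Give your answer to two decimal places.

40.28 hours

Player j's private return per contributed unit is 8.8 × (j's share). Contributing is weakly dominant for j when that share is at least 1/8.8 = 0.1136, and contributing 0 is dominant otherwise.
Player B, Player C and Player H clear that bar, contributing 15 each; the remaining 6 contribute 0. Total contributed: 45.
Player I keeps 15 and receives 8.8 × 45 × 3/47 = 25.28 from the shared-equipment pool, for a payoff of 40.28.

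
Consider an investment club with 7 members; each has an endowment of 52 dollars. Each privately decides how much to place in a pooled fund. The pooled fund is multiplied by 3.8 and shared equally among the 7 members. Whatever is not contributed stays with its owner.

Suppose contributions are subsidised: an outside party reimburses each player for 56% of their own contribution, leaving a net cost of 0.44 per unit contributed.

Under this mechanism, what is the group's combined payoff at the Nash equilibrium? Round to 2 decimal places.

The effective private return per unit is now (3.8/7) / 0.44 = 1.2338 > 1, so every player's dominant strategy flips to full contribution.
At the Nash equilibrium everyone contributes 52. Group total payoff = 7 × (52 × 0.56 + 3.8 × 52) = 1587.04.

1587.04 dollars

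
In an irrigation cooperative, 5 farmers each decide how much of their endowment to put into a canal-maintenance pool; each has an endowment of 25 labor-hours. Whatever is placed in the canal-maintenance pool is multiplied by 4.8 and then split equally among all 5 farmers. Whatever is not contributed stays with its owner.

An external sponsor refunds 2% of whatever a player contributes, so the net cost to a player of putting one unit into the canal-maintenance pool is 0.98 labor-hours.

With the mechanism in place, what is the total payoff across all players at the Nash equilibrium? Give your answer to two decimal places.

125.00 labor-hours

Even with the mechanism, each unit contributed returns only (4.8/5) / 0.98 = 0.9796 per unit of net cost, so contributing nothing is still dominant.
At the Nash equilibrium no one contributes; group total payoff = 5 × 25 = 125.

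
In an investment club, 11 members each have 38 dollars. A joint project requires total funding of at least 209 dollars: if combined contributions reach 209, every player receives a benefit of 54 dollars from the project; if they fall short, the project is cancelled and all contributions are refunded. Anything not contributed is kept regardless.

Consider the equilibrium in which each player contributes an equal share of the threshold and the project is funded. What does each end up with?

Equal share of the threshold: 209/11 = 19.
At this profile no one gains by cutting their contribution: any cut drops the total below 209, the project is cancelled, contributions are refunded, and the deviator ends with 38, which is less than 38 − 19 + 54 = 73. Contributing more than 19 just wastes the excess. So contributing exactly 19 is a best response.
Each player's payoff: 38 − 19 + 54 = 73.

73 dollars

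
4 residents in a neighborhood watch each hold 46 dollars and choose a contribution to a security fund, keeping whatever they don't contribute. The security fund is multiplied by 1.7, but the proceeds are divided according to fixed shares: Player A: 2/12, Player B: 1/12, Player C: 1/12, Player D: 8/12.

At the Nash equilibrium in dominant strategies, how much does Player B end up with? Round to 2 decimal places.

Each unit j contributes comes back to j as 1.7 × (j's share), so j prefers to contribute only if that share exceeds 1/1.7 = 0.5882; otherwise keeping the unit dominates.
Only Player D (8/12) clears that bar, contributing 46; the remaining 3 contribute 0. Total contributed: 46.
Player B keeps 46 and receives 1.7 × 46 × 1/12 = 6.52 from the security fund, for a payoff of 52.52.

52.52 dollars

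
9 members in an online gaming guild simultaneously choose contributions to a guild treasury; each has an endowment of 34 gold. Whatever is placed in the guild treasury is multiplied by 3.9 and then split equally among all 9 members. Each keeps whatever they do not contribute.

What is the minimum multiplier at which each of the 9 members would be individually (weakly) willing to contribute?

A contributed unit returns (multiplier)/9 to its contributor.
This reaches 1 exactly when the multiplier is 9.

9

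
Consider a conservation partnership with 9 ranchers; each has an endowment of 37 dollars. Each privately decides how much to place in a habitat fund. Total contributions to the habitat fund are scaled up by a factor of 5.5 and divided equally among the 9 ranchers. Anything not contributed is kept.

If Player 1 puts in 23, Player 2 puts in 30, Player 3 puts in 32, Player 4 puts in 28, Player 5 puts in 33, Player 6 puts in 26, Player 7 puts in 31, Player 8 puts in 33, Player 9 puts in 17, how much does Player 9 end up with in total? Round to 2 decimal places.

174.61 dollars

Total contributed: 23 + 30 + 32 + 28 + 33 + 26 + 31 + 33 + 17 = 253.
Each receives 5.5 × 253 / 9 = 154.61 from the habitat fund.
Player 9 keeps 37 − 17 = 20, so Player 9's payoff is 20 + 154.61 = 174.61.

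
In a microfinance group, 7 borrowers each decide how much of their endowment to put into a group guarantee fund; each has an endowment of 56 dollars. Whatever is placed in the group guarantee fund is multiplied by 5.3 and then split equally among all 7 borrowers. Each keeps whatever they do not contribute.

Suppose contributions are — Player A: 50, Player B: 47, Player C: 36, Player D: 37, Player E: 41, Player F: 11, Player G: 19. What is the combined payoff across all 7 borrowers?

1428.30 dollars

Total contributed: 50 + 47 + 36 + 37 + 41 + 11 + 19 = 241; total kept: 7 × 56 − 241 = 151.
The group guarantee fund pays out 5.3 × 241 = 1277.30 in aggregate.
Group total = 151 + 1277.30 = 1428.30.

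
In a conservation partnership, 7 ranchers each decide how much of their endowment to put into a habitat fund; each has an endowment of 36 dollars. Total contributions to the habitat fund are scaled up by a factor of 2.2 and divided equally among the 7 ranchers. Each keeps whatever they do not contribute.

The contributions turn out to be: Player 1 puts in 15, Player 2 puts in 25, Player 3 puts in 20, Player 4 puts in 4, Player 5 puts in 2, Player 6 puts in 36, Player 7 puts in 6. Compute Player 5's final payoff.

Total contributed: 15 + 25 + 20 + 4 + 2 + 36 + 6 = 108.
Each receives 2.2 × 108 / 7 = 33.94 from the habitat fund.
Player 5 keeps 36 − 2 = 34, so Player 5's payoff is 34 + 33.94 = 67.94.

67.94 dollars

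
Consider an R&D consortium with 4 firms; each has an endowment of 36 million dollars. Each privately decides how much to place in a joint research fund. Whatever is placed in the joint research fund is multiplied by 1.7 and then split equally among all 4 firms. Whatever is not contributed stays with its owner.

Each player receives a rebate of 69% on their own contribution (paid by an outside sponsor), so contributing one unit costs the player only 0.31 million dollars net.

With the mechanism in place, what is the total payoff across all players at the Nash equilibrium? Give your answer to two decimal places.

Under the mechanism each unit contributed yields (1.7/4) / 0.31 = 1.3710 back to its contributor per unit of net cost, which exceeds 1, making full contribution the dominant choice for everyone.
At the Nash equilibrium everyone contributes 36. Group total payoff = 4 × (36 × 0.69 + 1.7 × 36) = 344.16.

344.16 million dollars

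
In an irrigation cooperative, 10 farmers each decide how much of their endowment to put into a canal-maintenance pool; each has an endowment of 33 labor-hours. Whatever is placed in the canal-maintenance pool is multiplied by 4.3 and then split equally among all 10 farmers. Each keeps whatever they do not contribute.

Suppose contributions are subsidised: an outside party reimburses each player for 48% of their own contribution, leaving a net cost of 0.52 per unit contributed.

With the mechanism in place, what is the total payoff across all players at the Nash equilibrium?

The effective private return is (4.3/10) / 0.52 = 0.8269, which is still under 1, so the mechanism doesn't change anyone's dominant strategy: zero contribution.
At the Nash equilibrium no one contributes; group total payoff = 10 × 33 = 330.

330.00 labor-hours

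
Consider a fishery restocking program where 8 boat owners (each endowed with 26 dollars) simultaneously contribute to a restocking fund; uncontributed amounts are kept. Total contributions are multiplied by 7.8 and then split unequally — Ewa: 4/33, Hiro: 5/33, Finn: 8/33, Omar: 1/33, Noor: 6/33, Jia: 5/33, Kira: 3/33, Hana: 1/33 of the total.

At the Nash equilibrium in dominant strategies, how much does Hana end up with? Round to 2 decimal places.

50.58 dollars

Player j's private return per contributed unit is 7.8 × (j's share). Contributing is weakly dominant for j when that share is at least 1/7.8 = 0.1282, and contributing 0 is dominant otherwise.
Hiro, Finn, Noor and Jia are above the threshold, contributing 26 each; the remaining 4 contribute 0. Total contributed: 104.
Hana keeps 26 and receives 7.8 × 104 × 1/33 = 24.58 from the restocking fund, for a payoff of 50.58.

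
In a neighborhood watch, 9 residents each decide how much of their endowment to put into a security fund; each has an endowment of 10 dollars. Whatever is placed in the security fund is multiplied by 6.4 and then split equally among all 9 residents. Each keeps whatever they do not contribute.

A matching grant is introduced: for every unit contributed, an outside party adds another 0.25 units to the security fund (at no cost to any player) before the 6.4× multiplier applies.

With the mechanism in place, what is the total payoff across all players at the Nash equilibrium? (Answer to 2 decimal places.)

90.00 dollars

With the mechanism, a contributed unit returns 6.4 × 1.25 / 9 = 0.8889 per unit of net cost — still below 1 — so contributing 0 remains dominant for every player.
Everyone keeps their endowment and the group total is 9 × 10 = 90.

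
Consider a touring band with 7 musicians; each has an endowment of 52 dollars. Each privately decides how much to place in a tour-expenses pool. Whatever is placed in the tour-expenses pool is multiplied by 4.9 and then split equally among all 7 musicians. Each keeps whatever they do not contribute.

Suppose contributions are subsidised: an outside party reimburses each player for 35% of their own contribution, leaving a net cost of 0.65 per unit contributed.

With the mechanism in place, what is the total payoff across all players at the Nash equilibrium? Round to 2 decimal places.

The effective private return per unit is now (4.9/7) / 0.65 = 1.0769 > 1, so every player's dominant strategy flips to full contribution.
So the Nash equilibrium is full contribution by all 7; the group earns 7 × (52 × 0.35 + 4.9 × 52) = 1911.00.

1911.00 dollars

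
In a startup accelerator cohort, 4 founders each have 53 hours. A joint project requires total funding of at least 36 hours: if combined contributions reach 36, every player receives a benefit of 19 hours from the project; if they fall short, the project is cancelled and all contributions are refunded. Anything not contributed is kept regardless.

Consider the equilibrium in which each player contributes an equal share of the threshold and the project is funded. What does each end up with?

Equal share of the threshold: 36/4 = 9.
At this profile no one gains by cutting their contribution: any cut drops the total below 36, the project is cancelled, contributions are refunded, and the deviator ends with 53, which is less than 53 − 9 + 19 = 63. Contributing more than 9 just wastes the excess. So contributing exactly 9 is a best response.
Each player's payoff: 53 − 9 + 19 = 63.

63 hours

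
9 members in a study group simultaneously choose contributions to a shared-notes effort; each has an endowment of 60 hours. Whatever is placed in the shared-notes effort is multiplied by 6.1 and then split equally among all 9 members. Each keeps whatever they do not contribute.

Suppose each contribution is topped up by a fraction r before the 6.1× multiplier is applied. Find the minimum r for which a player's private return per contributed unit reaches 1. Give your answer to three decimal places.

0.475

With matching at rate r, one contributed unit becomes (1 + r) in the shared-notes effort and returns 6.1 × (1 + r) / 9 to the contributor.
Setting this equal to 1: 1 + r = 9/6.1 = 1.4754.
So the minimum matching rate is r = 1.4754 − 1 = 0.475.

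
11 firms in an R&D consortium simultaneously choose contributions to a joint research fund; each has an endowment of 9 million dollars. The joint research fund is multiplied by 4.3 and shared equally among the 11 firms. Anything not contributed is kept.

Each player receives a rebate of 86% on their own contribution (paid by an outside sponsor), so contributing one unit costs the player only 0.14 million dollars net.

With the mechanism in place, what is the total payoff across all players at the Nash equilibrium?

510.84 million dollars

The effective private return per unit is now (4.3/11) / 0.14 = 2.7922 > 1, so every player's dominant strategy flips to full contribution.
At the Nash equilibrium everyone contributes 9. Group total payoff = 11 × (9 × 0.86 + 4.3 × 9) = 510.84.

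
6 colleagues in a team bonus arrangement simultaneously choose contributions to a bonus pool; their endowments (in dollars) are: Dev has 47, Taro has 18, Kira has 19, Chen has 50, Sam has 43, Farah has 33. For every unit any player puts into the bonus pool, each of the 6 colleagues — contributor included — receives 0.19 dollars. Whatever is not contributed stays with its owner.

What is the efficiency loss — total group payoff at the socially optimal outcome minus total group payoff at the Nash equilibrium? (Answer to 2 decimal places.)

29.40 dollars

The private return per contributed unit is 0.19 < 1 for everyone, so the Nash equilibrium is zero contribution and the group total is Σ E_j = 47 + 18 + 19 + 50 + 43 + 33 = 210.
Each contributed unit returns 1.140 to the group, so the social optimum is full contribution by everyone: group total = 1.140 × 210 = 239.40.
Efficiency loss = (1.140 − 1) × 210 = 29.40.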